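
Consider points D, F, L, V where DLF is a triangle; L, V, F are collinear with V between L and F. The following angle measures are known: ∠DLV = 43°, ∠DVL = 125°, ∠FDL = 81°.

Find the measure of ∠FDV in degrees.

1. ∠DLF = 43°  [V on ray LF]
2. ∠DVF = 55°  [linear pair at V on LF]
3. ∠DFL = 56°  [△DLF]
4. ∠DFV = 56°  [V on ray FL]
5. ∠FDV = 69°  [△DVF]

∠FDV = 69°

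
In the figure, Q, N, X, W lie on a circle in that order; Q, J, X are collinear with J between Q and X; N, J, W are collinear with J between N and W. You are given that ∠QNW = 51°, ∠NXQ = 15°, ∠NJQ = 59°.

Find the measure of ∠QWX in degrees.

∠QWX = 85°

1. ∠NQX = 70°  [△QJN]
2. ∠QNX = 95°  [△QNX]
3. ∠QWX = 85°  [cyclic QNXW, opposite ∠N+∠W]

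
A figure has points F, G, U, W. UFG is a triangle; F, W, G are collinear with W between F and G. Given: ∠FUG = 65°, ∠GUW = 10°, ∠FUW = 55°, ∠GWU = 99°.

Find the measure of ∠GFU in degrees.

∠GFU = 44°

1. ∠UGW = 71°  [△UWG]
2. ∠FGU = 71°  [W on ray GF]
3. ∠GFU = 44°  [△UFG]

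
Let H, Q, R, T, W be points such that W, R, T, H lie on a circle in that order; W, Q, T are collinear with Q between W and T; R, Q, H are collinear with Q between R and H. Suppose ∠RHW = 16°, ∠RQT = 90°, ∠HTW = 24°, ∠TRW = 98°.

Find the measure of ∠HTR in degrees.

∠HTR = 40°

1. ∠HRW = 24°  [same arc WH]
2. ∠HWR = 140°  [△WRH]
3. ∠HTR = 40°  [cyclic WRTH, opposite ∠W+∠T]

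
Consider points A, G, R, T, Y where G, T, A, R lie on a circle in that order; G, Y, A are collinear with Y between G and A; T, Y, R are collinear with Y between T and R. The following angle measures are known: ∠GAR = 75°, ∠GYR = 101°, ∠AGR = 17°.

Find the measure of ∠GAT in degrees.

∠GAT = 62°

1. ∠AYT = 101°  [vertical angles at Y]
2. ∠ATR = 17°  [same arc AR]
3. ∠GAT = 62°  [△TYA]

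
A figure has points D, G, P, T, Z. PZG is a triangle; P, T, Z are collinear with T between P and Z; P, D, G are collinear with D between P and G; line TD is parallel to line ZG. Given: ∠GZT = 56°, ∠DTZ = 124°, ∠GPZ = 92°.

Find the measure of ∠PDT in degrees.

∠PDT = 32°

1. ∠DTP = 56°  [linear pair at T on PZ]
2. ∠DPT = 92°  [T on PZ, D on PG]
3. ∠PDT = 32°  [△PTD]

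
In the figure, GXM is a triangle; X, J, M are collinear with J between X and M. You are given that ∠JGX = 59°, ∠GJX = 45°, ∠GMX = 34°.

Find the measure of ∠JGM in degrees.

∠JGM = 11°

1. ∠GJM = 135°  [linear pair at J on XM]
2. ∠GMJ = 34°  [J on ray MX]
3. ∠JGM = 11°  [△GJM]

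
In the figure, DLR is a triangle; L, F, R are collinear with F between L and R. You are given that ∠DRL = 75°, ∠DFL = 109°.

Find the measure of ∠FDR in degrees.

1. ∠DRF = 75°  [F on ray RL]
2. ∠DFR = 71°  [linear pair at F on LR]
3. ∠FDR = 34°  [△DFR]

∠FDR = 34°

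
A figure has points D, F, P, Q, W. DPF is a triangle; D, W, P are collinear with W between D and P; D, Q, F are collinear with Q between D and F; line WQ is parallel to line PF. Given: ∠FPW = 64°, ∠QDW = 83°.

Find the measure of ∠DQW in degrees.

1. ∠DPF = 64°  [W on ray PD]
2. ∠FDP = 83°  [W on DP, Q on DF]
3. ∠DFP = 33°  [△DPF]
4. ∠DQW = 33°  [WQ∥PF, corresponding at Q]

∠DQW = 33°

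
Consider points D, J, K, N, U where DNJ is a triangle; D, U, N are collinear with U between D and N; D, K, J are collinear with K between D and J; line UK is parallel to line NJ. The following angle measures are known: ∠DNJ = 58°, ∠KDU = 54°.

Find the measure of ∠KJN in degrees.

∠KJN = 68°

1. ∠DUK = 58°  [UK∥NJ, corresponding at U]
2. ∠DKU = 68°  [△DUK]
3. ∠JKU = 112°  [linear pair at K on DJ]
4. ∠KJN = 68°  [UK∥NJ, co-interior at J–K]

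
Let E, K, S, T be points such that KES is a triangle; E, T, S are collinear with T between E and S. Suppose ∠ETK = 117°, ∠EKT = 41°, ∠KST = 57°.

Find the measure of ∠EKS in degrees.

∠EKS = 101°

1. ∠KET = 22°  [△KET]
2. ∠ESK = 57°  [T on ray SE]
3. ∠KES = 22°  [T on ray ES]
4. ∠EKS = 101°  [△KES]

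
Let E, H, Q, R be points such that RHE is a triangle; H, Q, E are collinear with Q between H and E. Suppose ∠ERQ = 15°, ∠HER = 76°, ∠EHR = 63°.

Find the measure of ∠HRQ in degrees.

∠HRQ = 26°

1. ∠QER = 76°  [Q on ray EH]
2. ∠QHR = 63°  [Q on ray HE]
3. ∠EQR = 89°  [△RQE]
4. ∠HQR = 91°  [linear pair at Q on HE]
5. ∠HRQ = 26°  [△RHQ]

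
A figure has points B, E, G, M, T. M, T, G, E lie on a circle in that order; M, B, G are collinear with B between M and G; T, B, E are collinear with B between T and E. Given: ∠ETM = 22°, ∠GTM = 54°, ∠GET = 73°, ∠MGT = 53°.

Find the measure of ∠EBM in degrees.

∠EBM = 95°

1. ∠EGM = 22°  [same arc ME]
2. ∠EBG = 85°  [△GBE]
3. ∠EBM = 95°  [linear pair at B on MG]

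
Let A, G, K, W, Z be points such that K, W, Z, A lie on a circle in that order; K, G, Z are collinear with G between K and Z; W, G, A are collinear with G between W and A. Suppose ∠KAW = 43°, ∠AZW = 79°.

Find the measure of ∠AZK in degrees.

1. ∠AKW = 101°  [cyclic KWZA, opposite ∠K+∠Z]
2. ∠AWK = 36°  [△KWA]
3. ∠AZK = 36°  [same arc KA]

∠AZK = 36°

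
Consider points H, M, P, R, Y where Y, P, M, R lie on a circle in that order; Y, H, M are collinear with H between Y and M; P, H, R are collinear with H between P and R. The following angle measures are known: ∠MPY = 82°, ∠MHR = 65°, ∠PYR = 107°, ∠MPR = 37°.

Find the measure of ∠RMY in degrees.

1. ∠MRY = 98°  [cyclic YPMR, opposite ∠P+∠R]
2. ∠MYR = 37°  [same arc MR]
3. ∠RMY = 45°  [△YMR]

∠RMY = 45°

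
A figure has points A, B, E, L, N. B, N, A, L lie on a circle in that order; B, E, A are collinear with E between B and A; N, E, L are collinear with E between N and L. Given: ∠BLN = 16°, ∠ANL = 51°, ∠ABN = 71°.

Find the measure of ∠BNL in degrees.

∠BNL = 42°

1. ∠BAN = 16°  [same arc BN]
2. ∠AEN = 113°  [△NEA]
3. ∠BEN = 67°  [linear pair at E on BA]
4. ∠BNL = 42°  [△BEN]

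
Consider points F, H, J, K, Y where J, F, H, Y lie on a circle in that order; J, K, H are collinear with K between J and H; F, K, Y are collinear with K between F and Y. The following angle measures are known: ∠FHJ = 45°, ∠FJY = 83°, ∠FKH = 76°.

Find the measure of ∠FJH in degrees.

∠FJH = 24°

1. ∠FYJ = 45°  [same arc JF]
2. ∠JFY = 52°  [△JFY]
3. ∠FKJ = 104°  [linear pair at K on JH]
4. ∠FJH = 24°  [△JKF]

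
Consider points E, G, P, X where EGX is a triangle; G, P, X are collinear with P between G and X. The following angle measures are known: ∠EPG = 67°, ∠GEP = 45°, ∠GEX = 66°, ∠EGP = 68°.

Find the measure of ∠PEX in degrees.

∠PEX = 21°

1. ∠EPX = 113°  [linear pair at P on GX]
2. ∠EGX = 68°  [P on ray GX]
3. ∠EXG = 46°  [△EGX]
4. ∠EXP = 46°  [P on ray XG]
5. ∠PEX = 21°  [△EPX]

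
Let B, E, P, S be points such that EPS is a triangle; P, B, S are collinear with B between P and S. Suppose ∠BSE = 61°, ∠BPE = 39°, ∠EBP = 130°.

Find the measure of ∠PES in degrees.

∠PES = 80°

1. ∠ESP = 61°  [B on ray SP]
2. ∠EPS = 39°  [B on ray PS]
3. ∠PES = 80°  [△EPS]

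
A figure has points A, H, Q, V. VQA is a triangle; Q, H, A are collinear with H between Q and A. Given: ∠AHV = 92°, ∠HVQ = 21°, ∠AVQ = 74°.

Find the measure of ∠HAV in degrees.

1. ∠QHV = 88°  [linear pair at H on QA]
2. ∠HQV = 71°  [△VQH]
3. ∠AQV = 71°  [H on ray QA]
4. ∠QAV = 35°  [△VQA]
5. ∠HAV = 35°  [H on ray AQ]

∠HAV = 35°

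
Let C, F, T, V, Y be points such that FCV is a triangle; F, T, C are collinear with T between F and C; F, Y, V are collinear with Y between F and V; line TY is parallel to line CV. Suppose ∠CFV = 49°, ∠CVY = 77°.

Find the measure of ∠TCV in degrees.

1. ∠CVF = 77°  [Y on ray VF]
2. ∠FCV = 54°  [△FCV]
3. ∠TCV = 54°  [T on ray CF]

∠TCV = 54°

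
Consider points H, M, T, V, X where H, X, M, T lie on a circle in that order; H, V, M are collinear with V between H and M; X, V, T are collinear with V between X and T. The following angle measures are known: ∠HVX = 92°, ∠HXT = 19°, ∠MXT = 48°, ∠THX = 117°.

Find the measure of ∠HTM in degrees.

1. ∠HMT = 19°  [same arc HT]
2. ∠MHT = 48°  [same arc MT]
3. ∠HTM = 113°  [△HMT]

∠HTM = 113°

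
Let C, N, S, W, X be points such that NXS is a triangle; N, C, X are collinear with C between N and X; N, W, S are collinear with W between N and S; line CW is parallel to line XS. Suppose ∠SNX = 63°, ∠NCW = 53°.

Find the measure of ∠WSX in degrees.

∠WSX = 64°

1. ∠CNW = 63°  [C on NX, W on NS]
2. ∠CWN = 64°  [△NCW]
3. ∠CWS = 116°  [linear pair at W on NS]
4. ∠WSX = 64°  [CW∥XS, co-interior at S–W]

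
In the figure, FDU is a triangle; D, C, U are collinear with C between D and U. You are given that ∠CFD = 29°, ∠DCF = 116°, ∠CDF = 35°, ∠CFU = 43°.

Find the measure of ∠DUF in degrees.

1. ∠FCU = 64°  [linear pair at C on DU]
2. ∠CUF = 73°  [△FCU]
3. ∠DUF = 73°  [C on ray UD]

∠DUF = 73°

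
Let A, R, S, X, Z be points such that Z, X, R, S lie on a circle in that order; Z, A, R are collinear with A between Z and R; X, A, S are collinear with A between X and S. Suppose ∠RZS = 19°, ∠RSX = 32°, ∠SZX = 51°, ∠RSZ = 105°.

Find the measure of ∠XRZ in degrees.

∠XRZ = 73°

1. ∠RZX = 32°  [same arc XR]
2. ∠RXZ = 75°  [cyclic ZXRS, opposite ∠X+∠S]
3. ∠XRZ = 73°  [△ZXR]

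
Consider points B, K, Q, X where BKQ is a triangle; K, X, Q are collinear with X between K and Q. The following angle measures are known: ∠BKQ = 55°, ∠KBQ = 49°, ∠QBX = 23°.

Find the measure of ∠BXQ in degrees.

1. ∠BQK = 76°  [△BKQ]
2. ∠BQX = 76°  [X on ray QK]
3. ∠BXQ = 81°  [△BXQ]

∠BXQ = 81°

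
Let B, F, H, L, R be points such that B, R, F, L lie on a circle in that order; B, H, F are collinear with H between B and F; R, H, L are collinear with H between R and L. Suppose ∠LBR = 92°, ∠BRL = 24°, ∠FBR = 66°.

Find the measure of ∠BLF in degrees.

∠BLF = 130°

1. ∠LFR = 88°  [cyclic BRFL, opposite ∠B+∠F]
2. ∠BFL = 24°  [same arc BL]
3. ∠FLR = 66°  [same arc RF]
4. ∠FRL = 26°  [△RFL]
5. ∠FBL = 26°  [same arc FL]
6. ∠BLF = 130°  [△BFL]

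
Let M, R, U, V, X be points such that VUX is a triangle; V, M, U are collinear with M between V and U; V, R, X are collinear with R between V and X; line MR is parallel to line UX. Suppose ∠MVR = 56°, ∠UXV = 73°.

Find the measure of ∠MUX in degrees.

1. ∠UVX = 56°  [M on VU, R on VX]
2. ∠VUX = 51°  [△VUX]
3. ∠MUX = 51°  [M on ray UV]

∠MUX = 51°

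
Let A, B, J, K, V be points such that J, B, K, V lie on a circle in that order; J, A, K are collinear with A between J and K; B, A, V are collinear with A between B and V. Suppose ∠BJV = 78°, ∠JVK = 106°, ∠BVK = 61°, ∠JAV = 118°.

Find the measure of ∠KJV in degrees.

1. ∠BKV = 102°  [cyclic JBKV, opposite ∠J+∠K]
2. ∠KBV = 17°  [△BKV]
3. ∠KJV = 17°  [same arc KV]

∠KJV = 17°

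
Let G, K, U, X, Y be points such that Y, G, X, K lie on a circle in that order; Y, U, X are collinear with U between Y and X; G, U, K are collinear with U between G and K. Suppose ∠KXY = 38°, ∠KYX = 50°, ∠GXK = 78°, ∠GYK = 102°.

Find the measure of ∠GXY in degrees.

∠GXY = 40°

1. ∠KGY = 38°  [same arc YK]
2. ∠GKY = 40°  [△YGK]
3. ∠GXY = 40°  [same arc YG]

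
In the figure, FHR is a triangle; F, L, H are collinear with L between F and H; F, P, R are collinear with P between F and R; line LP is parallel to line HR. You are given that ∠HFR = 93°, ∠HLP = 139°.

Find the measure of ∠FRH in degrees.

1. ∠LFP = 93°  [L on FH, P on FR]
2. ∠FLP = 41°  [linear pair at L on FH]
3. ∠FPL = 46°  [△FLP]
4. ∠FRH = 46°  [LP∥HR, corresponding at P]

∠FRH = 46°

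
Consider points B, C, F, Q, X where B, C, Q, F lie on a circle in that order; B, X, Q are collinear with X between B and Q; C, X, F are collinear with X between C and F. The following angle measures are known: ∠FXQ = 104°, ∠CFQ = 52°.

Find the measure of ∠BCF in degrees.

1. ∠BXC = 104°  [vertical angles at X]
2. ∠CBQ = 52°  [same arc CQ]
3. ∠BCF = 24°  [△BXC]

∠BCF = 24°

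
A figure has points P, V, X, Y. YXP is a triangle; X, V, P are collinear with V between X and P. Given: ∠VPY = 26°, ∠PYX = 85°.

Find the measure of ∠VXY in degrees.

∠VXY = 69°

1. ∠XPY = 26°  [V on ray PX]
2. ∠PXY = 69°  [△YXP]
3. ∠VXY = 69°  [V on ray XP]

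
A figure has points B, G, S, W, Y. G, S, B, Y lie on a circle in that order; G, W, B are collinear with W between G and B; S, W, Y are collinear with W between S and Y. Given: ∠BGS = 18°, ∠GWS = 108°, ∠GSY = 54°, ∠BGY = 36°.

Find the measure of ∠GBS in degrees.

∠GBS = 72°

1. ∠BWS = 72°  [linear pair at W on GB]
2. ∠BSY = 36°  [same arc BY]
3. ∠GBS = 72°  [△SWB]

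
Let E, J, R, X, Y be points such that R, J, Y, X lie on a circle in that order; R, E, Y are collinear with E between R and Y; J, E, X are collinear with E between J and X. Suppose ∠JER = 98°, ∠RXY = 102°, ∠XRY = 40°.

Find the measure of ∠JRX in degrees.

1. ∠XEY = 98°  [vertical angles at E]
2. ∠RYX = 38°  [△RYX]
3. ∠REX = 82°  [linear pair at E on RY]
4. ∠RJX = 38°  [same arc RX]
5. ∠JXR = 58°  [△REX]
6. ∠JRX = 84°  [△RJX]

∠JRX = 84°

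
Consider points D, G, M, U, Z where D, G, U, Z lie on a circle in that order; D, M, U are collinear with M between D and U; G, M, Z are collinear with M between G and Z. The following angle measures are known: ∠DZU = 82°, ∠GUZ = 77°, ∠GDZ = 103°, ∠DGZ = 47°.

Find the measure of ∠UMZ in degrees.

1. ∠DZG = 30°  [△DGZ]
2. ∠DUZ = 47°  [same arc DZ]
3. ∠UDZ = 51°  [△DUZ]
4. ∠DMZ = 99°  [△DMZ]
5. ∠UMZ = 81°  [linear pair at M on DU]

∠UMZ = 81°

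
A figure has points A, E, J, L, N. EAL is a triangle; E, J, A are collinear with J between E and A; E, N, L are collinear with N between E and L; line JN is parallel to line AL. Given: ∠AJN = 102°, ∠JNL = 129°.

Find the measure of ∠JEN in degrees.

∠JEN = 51°

1. ∠EJN = 78°  [linear pair at J on EA]
2. ∠ENJ = 51°  [linear pair at N on EL]
3. ∠JEN = 51°  [△EJN]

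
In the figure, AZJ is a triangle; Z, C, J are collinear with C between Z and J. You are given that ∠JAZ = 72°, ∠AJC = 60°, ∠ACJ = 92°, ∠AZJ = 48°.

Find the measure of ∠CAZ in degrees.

∠CAZ = 44°

1. ∠ACZ = 88°  [linear pair at C on ZJ]
2. ∠AZC = 48°  [C on ray ZJ]
3. ∠CAZ = 44°  [△AZC]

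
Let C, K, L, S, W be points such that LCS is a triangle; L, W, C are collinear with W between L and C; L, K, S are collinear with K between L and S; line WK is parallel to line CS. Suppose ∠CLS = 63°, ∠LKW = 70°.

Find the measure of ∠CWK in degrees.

∠CWK = 133°

1. ∠KLW = 63°  [W on LC, K on LS]
2. ∠KWL = 47°  [△LWK]
3. ∠CWK = 133°  [linear pair at W on LC]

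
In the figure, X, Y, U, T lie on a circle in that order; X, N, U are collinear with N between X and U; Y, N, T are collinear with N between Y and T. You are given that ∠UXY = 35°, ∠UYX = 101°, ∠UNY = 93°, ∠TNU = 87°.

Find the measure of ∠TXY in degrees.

∠TXY = 78°

1. ∠UTY = 35°  [same arc YU]
2. ∠XUY = 44°  [△XYU]
3. ∠TYU = 43°  [△YNU]
4. ∠TUY = 102°  [△YUT]
5. ∠TXY = 78°  [cyclic XYUT, opposite ∠X+∠U]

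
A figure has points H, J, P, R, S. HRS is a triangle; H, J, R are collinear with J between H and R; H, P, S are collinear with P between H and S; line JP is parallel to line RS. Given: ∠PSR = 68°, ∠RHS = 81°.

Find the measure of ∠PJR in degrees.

1. ∠HSR = 68°  [P on ray SH]
2. ∠HRS = 31°  [△HRS]
3. ∠HJP = 31°  [JP∥RS, corresponding at J]
4. ∠PJR = 149°  [linear pair at J on HR]

∠PJR = 149°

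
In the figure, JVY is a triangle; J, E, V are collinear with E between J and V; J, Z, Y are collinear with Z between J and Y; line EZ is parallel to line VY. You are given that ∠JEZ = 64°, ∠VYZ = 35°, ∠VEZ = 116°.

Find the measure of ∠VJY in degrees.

1. ∠JVY = 64°  [EZ∥VY, corresponding at E]
2. ∠JYV = 35°  [Z on ray YJ]
3. ∠VJY = 81°  [△JVY]

∠VJY = 81°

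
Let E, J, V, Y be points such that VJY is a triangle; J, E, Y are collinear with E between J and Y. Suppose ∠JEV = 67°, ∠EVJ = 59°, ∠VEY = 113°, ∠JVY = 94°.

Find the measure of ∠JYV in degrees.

1. ∠EJV = 54°  [△VJE]
2. ∠VJY = 54°  [E on ray JY]
3. ∠JYV = 32°  [△VJY]

∠JYV = 32°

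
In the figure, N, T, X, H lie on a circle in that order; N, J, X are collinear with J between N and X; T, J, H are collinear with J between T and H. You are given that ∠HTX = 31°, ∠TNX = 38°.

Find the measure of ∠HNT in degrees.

1. ∠THX = 38°  [same arc TX]
2. ∠HXT = 111°  [△TXH]
3. ∠HNT = 69°  [cyclic NTXH, opposite ∠N+∠X]

∠HNT = 69°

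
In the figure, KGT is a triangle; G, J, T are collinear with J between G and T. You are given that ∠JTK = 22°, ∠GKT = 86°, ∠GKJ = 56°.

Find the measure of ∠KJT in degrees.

∠KJT = 128°

1. ∠GTK = 22°  [J on ray TG]
2. ∠KGT = 72°  [△KGT]
3. ∠JGK = 72°  [J on ray GT]
4. ∠GJK = 52°  [△KGJ]
5. ∠KJT = 128°  [linear pair at J on GT]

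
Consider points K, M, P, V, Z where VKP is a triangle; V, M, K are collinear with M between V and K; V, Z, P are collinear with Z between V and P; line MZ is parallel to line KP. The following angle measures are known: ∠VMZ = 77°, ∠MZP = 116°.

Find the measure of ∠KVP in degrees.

∠KVP = 39°

1. ∠MZV = 64°  [linear pair at Z on VP]
2. ∠MVZ = 39°  [△VMZ]
3. ∠KVP = 39°  [M on VK, Z on VP]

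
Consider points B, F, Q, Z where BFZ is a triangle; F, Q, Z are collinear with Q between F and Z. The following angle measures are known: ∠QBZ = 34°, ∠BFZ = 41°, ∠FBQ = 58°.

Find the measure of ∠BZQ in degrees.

1. ∠BFQ = 41°  [Q on ray FZ]
2. ∠BQF = 81°  [△BFQ]
3. ∠BQZ = 99°  [linear pair at Q on FZ]
4. ∠BZQ = 47°  [△BQZ]

∠BZQ = 47°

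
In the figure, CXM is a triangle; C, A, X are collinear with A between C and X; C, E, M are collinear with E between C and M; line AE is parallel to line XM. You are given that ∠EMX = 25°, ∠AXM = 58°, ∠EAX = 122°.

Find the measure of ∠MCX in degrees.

∠MCX = 97°

1. ∠CMX = 25°  [E on ray MC]
2. ∠CXM = 58°  [A on ray XC]
3. ∠MCX = 97°  [△CXM]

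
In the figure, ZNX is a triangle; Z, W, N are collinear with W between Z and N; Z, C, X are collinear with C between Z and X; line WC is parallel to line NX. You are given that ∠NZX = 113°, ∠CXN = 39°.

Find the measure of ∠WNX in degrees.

∠WNX = 28°

1. ∠NXZ = 39°  [C on ray XZ]
2. ∠XNZ = 28°  [△ZNX]
3. ∠WNX = 28°  [W on ray NZ]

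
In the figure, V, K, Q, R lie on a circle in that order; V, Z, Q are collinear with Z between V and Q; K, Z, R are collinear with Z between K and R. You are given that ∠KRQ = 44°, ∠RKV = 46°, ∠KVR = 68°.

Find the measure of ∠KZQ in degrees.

1. ∠KVQ = 44°  [same arc KQ]
2. ∠KZV = 90°  [△VZK]
3. ∠KZQ = 90°  [linear pair at Z on VQ]

∠KZQ = 90°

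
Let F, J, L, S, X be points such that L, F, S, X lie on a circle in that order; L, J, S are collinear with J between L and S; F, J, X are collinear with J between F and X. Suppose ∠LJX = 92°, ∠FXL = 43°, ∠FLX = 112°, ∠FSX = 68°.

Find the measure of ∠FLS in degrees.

∠FLS = 67°

1. ∠FJS = 92°  [vertical angles at J]
2. ∠LFX = 25°  [△LFX]
3. ∠FJL = 88°  [linear pair at J on LS]
4. ∠FLS = 67°  [△LJF]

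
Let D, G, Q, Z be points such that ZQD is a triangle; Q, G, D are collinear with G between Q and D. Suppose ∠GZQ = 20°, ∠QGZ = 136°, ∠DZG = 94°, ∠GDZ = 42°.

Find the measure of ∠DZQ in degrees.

∠DZQ = 114°

1. ∠GQZ = 24°  [△ZQG]
2. ∠QDZ = 42°  [G on ray DQ]
3. ∠DQZ = 24°  [G on ray QD]
4. ∠DZQ = 114°  [△ZQD]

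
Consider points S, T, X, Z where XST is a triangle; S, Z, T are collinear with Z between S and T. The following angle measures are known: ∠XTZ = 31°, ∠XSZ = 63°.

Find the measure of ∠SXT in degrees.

1. ∠STX = 31°  [Z on ray TS]
2. ∠TSX = 63°  [Z on ray ST]
3. ∠SXT = 86°  [△XST]

∠SXT = 86°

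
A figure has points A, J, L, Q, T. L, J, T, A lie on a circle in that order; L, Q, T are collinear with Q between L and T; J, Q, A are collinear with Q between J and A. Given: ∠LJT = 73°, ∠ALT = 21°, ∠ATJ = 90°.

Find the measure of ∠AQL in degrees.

∠AQL = 121°

1. ∠LAT = 107°  [cyclic LJTA, opposite ∠J+∠A]
2. ∠AJT = 21°  [same arc TA]
3. ∠ATL = 52°  [△LTA]
4. ∠JAT = 69°  [△JTA]
5. ∠AQT = 59°  [△TQA]
6. ∠AQL = 121°  [linear pair at Q on LT]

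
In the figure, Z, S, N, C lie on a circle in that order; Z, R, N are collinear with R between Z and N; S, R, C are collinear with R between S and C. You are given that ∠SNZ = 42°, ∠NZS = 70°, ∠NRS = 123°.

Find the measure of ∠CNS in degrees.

∠CNS = 95°

1. ∠CSN = 15°  [△SRN]
2. ∠NCS = 70°  [same arc SN]
3. ∠CNS = 95°  [△SNC]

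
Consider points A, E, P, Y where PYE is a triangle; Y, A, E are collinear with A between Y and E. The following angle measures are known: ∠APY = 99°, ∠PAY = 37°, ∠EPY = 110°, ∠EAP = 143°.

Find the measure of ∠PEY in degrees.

1. ∠AYP = 44°  [△PYA]
2. ∠EYP = 44°  [A on ray YE]
3. ∠PEY = 26°  [△PYE]

∠PEY = 26°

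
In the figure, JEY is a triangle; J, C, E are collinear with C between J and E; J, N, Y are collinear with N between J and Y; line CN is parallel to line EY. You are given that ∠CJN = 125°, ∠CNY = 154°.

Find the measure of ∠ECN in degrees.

1. ∠CNJ = 26°  [linear pair at N on JY]
2. ∠JCN = 29°  [△JCN]
3. ∠ECN = 151°  [linear pair at C on JE]

∠ECN = 151°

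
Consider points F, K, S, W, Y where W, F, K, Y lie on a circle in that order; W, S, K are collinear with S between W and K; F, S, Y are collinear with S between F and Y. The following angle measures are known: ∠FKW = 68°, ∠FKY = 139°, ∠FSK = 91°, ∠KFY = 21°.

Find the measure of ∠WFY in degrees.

∠WFY = 71°

1. ∠FYW = 68°  [same arc WF]
2. ∠FWY = 41°  [cyclic WFKY, opposite ∠W+∠K]
3. ∠WFY = 71°  [△WFY]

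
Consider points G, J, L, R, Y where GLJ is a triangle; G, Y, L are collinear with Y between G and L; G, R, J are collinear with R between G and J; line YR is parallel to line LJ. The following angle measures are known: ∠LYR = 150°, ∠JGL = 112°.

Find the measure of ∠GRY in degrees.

1. ∠GYR = 30°  [linear pair at Y on GL]
2. ∠RGY = 112°  [Y on GL, R on GJ]
3. ∠GRY = 38°  [△GYR]

∠GRY = 38°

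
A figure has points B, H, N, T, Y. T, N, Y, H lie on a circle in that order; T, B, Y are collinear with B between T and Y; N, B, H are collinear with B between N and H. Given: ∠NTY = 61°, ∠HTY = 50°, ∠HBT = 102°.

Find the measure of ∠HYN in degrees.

∠HYN = 69°

1. ∠NHY = 61°  [same arc NY]
2. ∠HNY = 50°  [same arc YH]
3. ∠HYN = 69°  [△NYH]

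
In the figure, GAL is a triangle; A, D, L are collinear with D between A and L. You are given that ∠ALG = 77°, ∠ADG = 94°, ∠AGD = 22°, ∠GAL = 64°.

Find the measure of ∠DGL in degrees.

∠DGL = 17°

1. ∠DLG = 77°  [D on ray LA]
2. ∠GDL = 86°  [linear pair at D on AL]
3. ∠DGL = 17°  [△GDL]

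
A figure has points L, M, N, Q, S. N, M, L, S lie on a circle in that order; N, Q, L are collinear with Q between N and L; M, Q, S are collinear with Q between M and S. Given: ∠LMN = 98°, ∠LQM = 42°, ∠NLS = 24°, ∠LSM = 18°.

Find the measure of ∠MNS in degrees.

∠MNS = 92°

1. ∠LSN = 82°  [cyclic NMLS, opposite ∠M+∠S]
2. ∠NQS = 42°  [vertical angles at Q]
3. ∠NMS = 24°  [same arc NS]
4. ∠LNS = 74°  [△NLS]
5. ∠MSN = 64°  [△NQS]
6. ∠MNS = 92°  [△NMS]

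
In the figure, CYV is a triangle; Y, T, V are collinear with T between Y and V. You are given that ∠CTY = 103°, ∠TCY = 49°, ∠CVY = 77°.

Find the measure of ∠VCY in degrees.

1. ∠CYT = 28°  [△CYT]
2. ∠CYV = 28°  [T on ray YV]
3. ∠VCY = 75°  [△CYV]

∠VCY = 75°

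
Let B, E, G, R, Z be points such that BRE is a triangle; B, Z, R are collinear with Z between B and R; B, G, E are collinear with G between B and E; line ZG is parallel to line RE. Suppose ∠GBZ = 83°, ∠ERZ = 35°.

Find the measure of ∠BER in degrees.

1. ∠EBR = 83°  [Z on BR, G on BE]
2. ∠BRE = 35°  [Z on ray RB]
3. ∠BER = 62°  [△BRE]

∠BER = 62°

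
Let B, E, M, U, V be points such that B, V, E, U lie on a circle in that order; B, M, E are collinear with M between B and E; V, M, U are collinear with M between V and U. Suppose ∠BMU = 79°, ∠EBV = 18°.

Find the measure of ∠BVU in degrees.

∠BVU = 61°

1. ∠EMV = 79°  [vertical angles at M]
2. ∠BMV = 101°  [linear pair at M on BE]
3. ∠BVU = 61°  [△BMV]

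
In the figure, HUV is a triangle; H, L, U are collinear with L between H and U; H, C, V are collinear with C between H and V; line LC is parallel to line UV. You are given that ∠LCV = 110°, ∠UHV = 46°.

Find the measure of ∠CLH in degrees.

1. ∠HCL = 70°  [linear pair at C on HV]
2. ∠CHL = 46°  [L on HU, C on HV]
3. ∠CLH = 64°  [△HLC]

∠CLH = 64°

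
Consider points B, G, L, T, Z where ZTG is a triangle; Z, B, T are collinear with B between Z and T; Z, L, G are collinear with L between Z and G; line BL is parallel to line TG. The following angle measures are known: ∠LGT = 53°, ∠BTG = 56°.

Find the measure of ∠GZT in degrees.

∠GZT = 71°

1. ∠TGZ = 53°  [L on ray GZ]
2. ∠GTZ = 56°  [B on ray TZ]
3. ∠GZT = 71°  [△ZTG]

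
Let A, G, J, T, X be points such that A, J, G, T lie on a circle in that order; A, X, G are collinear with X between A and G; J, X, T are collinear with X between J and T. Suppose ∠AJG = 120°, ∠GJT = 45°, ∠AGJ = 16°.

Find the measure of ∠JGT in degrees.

1. ∠GAJ = 44°  [△AJG]
2. ∠GTJ = 44°  [same arc JG]
3. ∠JGT = 91°  [△JGT]

∠JGT = 91°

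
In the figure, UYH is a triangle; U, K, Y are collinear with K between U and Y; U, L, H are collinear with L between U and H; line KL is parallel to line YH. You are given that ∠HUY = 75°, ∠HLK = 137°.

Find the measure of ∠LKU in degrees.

1. ∠KUL = 75°  [K on UY, L on UH]
2. ∠KLU = 43°  [linear pair at L on UH]
3. ∠LKU = 62°  [△UKL]

∠LKU = 62°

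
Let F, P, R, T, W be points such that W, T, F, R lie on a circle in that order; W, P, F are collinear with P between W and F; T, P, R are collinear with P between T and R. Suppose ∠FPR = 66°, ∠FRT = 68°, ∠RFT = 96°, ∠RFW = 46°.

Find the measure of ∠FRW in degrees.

1. ∠FTR = 16°  [△TFR]
2. ∠FWR = 16°  [same arc FR]
3. ∠FRW = 118°  [△WFR]

∠FRW = 118°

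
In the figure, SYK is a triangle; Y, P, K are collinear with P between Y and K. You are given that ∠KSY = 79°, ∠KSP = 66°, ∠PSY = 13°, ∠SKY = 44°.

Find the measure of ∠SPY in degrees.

1. ∠KYS = 57°  [△SYK]
2. ∠PYS = 57°  [P on ray YK]
3. ∠SPY = 110°  [△SYP]

∠SPY = 110°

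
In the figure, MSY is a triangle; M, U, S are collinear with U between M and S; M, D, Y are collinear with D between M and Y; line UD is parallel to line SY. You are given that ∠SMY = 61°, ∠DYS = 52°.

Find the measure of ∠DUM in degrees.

1. ∠MYS = 52°  [D on ray YM]
2. ∠MSY = 67°  [△MSY]
3. ∠DUM = 67°  [UD∥SY, corresponding at U]

∠DUM = 67°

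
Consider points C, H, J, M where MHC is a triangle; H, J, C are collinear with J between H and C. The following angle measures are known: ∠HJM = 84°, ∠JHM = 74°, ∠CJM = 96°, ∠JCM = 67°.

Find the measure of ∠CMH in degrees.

1. ∠CHM = 74°  [J on ray HC]
2. ∠HCM = 67°  [J on ray CH]
3. ∠CMH = 39°  [△MHC]

∠CMH = 39°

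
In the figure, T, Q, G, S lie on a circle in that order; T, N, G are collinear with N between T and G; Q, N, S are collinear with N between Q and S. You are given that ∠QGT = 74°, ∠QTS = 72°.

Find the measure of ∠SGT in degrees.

1. ∠QST = 74°  [same arc TQ]
2. ∠SQT = 34°  [△TQS]
3. ∠SGT = 34°  [same arc TS]

∠SGT = 34°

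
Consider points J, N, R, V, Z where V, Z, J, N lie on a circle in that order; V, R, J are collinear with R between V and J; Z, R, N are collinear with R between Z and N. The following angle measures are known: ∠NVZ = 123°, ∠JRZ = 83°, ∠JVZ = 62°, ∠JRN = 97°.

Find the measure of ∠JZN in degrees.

∠JZN = 61°

1. ∠NJZ = 57°  [cyclic VZJN, opposite ∠V+∠J]
2. ∠JNZ = 62°  [same arc ZJ]
3. ∠JZN = 61°  [△ZJN]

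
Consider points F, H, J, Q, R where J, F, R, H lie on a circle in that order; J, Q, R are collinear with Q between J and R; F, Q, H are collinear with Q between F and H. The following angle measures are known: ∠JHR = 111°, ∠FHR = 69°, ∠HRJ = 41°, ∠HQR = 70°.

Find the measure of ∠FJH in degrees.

1. ∠HJR = 28°  [△JRH]
2. ∠HFJ = 41°  [same arc JH]
3. ∠HQJ = 110°  [linear pair at Q on JR]
4. ∠FHJ = 42°  [△JQH]
5. ∠FJH = 97°  [△JFH]

∠FJH = 97°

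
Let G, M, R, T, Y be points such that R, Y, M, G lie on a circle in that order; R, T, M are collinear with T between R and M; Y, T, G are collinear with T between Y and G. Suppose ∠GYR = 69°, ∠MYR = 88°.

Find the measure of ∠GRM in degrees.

1. ∠GMR = 69°  [same arc RG]
2. ∠MGR = 92°  [cyclic RYMG, opposite ∠Y+∠G]
3. ∠GRM = 19°  [△RMG]

∠GRM = 19°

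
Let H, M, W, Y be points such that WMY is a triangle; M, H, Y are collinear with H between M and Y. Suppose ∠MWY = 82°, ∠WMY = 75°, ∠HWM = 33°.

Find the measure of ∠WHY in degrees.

∠WHY = 108°

1. ∠HMW = 75°  [H on ray MY]
2. ∠MHW = 72°  [△WMH]
3. ∠WHY = 108°  [linear pair at H on MY]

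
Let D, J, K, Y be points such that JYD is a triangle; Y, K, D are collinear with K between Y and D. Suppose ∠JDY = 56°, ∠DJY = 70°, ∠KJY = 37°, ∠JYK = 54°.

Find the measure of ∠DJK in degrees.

1. ∠JDK = 56°  [K on ray DY]
2. ∠JKY = 89°  [△JYK]
3. ∠DKJ = 91°  [linear pair at K on YD]
4. ∠DJK = 33°  [△JKD]

∠DJK = 33°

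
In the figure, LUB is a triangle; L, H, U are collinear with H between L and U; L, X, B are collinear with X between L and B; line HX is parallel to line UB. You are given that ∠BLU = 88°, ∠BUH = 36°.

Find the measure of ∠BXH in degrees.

1. ∠BUL = 36°  [H on ray UL]
2. ∠LBU = 56°  [△LUB]
3. ∠HXL = 56°  [HX∥UB, corresponding at X]
4. ∠BXH = 124°  [linear pair at X on LB]

∠BXH = 124°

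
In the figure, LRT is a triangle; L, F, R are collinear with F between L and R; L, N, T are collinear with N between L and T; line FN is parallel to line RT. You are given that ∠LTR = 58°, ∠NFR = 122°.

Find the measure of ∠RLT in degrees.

1. ∠FNL = 58°  [FN∥RT, corresponding at N]
2. ∠LFN = 58°  [linear pair at F on LR]
3. ∠FLN = 64°  [△LFN]
4. ∠RLT = 64°  [F on LR, N on LT]

∠RLT = 64°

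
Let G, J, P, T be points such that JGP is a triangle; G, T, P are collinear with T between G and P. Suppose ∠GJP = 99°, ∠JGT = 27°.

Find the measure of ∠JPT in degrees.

∠JPT = 54°

1. ∠JGP = 27°  [T on ray GP]
2. ∠GPJ = 54°  [△JGP]
3. ∠JPT = 54°  [T on ray PG]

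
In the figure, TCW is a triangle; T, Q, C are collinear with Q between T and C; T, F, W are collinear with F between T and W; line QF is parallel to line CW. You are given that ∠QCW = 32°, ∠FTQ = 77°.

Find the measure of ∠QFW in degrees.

∠QFW = 109°

1. ∠TCW = 32°  [Q on ray CT]
2. ∠CTW = 77°  [Q on TC, F on TW]
3. ∠CWT = 71°  [△TCW]
4. ∠QFT = 71°  [QF∥CW, corresponding at F]
5. ∠QFW = 109°  [linear pair at F on TW]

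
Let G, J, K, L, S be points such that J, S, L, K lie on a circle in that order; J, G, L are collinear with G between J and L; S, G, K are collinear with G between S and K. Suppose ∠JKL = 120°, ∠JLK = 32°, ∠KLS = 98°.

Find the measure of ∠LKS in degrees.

1. ∠KJL = 28°  [△JLK]
2. ∠KSL = 28°  [same arc LK]
3. ∠LKS = 54°  [△SLK]

∠LKS = 54°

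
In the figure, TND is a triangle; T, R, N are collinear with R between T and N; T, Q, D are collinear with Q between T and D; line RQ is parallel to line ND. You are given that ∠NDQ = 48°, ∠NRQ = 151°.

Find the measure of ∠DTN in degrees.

∠DTN = 103°

1. ∠NDT = 48°  [Q on ray DT]
2. ∠QRT = 29°  [linear pair at R on TN]
3. ∠RQT = 48°  [RQ∥ND, corresponding at Q]
4. ∠QTR = 103°  [△TRQ]
5. ∠DTN = 103°  [R on TN, Q on TD]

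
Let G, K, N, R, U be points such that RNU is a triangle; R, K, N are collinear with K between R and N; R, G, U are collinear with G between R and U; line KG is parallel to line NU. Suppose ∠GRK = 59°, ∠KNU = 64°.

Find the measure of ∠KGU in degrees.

∠KGU = 123°

1. ∠NRU = 59°  [K on RN, G on RU]
2. ∠RNU = 64°  [K on ray NR]
3. ∠NUR = 57°  [△RNU]
4. ∠KGR = 57°  [KG∥NU, corresponding at G]
5. ∠KGU = 123°  [linear pair at G on RU]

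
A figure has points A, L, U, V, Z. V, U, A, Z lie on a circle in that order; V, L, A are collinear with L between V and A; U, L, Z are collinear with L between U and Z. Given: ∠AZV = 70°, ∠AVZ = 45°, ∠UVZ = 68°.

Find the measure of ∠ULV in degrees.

1. ∠VAZ = 65°  [△VAZ]
2. ∠AUZ = 45°  [same arc AZ]
3. ∠UAZ = 112°  [cyclic VUAZ, opposite ∠V+∠A]
4. ∠VUZ = 65°  [same arc VZ]
5. ∠AZU = 23°  [△UAZ]
6. ∠AVU = 23°  [same arc UA]
7. ∠ULV = 92°  [△VLU]

∠ULV = 92°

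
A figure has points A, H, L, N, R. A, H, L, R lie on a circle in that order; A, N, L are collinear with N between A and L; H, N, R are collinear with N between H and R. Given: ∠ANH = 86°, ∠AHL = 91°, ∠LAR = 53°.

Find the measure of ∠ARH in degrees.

1. ∠LNR = 86°  [vertical angles at N]
2. ∠ANR = 94°  [linear pair at N on AL]
3. ∠ARH = 33°  [△ANR]

∠ARH = 33°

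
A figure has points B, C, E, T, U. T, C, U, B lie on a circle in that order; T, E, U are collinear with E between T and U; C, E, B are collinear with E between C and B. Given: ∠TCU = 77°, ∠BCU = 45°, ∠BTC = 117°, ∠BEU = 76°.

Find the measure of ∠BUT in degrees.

∠BUT = 32°

1. ∠TBU = 103°  [cyclic TCUB, opposite ∠C+∠B]
2. ∠BTU = 45°  [same arc UB]
3. ∠BUT = 32°  [△TUB]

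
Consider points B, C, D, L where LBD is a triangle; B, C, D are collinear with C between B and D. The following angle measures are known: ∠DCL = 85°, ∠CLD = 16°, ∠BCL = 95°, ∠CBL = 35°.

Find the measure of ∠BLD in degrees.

∠BLD = 66°

1. ∠CDL = 79°  [△LCD]
2. ∠DBL = 35°  [C on ray BD]
3. ∠BDL = 79°  [C on ray DB]
4. ∠BLD = 66°  [△LBD]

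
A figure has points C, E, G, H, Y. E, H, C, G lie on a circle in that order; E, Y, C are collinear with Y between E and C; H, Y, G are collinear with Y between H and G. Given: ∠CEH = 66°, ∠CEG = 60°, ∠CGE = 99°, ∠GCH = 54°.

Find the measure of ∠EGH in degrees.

1. ∠ECG = 21°  [△ECG]
2. ∠GEH = 126°  [cyclic EHCG, opposite ∠E+∠C]
3. ∠EHG = 21°  [same arc EG]
4. ∠EGH = 33°  [△EHG]

∠EGH = 33°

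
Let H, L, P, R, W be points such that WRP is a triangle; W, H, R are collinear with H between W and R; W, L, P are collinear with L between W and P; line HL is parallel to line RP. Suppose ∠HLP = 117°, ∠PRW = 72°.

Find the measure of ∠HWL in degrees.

1. ∠HLW = 63°  [linear pair at L on WP]
2. ∠LHW = 72°  [HL∥RP, corresponding at H]
3. ∠HWL = 45°  [△WHL]

∠HWL = 45°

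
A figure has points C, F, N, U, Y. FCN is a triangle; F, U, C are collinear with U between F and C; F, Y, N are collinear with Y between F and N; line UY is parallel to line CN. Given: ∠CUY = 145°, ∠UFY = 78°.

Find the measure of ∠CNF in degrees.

∠CNF = 67°

1. ∠FUY = 35°  [linear pair at U on FC]
2. ∠FYU = 67°  [△FUY]
3. ∠CNF = 67°  [UY∥CN, corresponding at Y]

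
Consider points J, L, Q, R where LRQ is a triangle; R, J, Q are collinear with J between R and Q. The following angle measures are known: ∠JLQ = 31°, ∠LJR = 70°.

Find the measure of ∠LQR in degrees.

∠LQR = 39°

1. ∠LJQ = 110°  [linear pair at J on RQ]
2. ∠JQL = 39°  [△LJQ]
3. ∠LQR = 39°  [J on ray QR]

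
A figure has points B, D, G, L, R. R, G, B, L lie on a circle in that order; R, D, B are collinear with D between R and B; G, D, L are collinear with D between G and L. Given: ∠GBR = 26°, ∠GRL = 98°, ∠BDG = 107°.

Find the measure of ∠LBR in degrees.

∠LBR = 56°

1. ∠GLR = 26°  [same arc RG]
2. ∠LGR = 56°  [△RGL]
3. ∠LBR = 56°  [same arc RL]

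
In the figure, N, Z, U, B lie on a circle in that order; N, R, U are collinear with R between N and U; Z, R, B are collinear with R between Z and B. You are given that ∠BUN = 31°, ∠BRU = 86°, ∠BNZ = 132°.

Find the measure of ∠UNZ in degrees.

∠UNZ = 63°

1. ∠BZN = 31°  [same arc NB]
2. ∠NRZ = 86°  [vertical angles at R]
3. ∠UNZ = 63°  [△NRZ]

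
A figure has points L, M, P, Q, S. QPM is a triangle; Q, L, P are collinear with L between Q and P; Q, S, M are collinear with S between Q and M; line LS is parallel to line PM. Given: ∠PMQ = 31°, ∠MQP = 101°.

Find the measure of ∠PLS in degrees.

1. ∠MPQ = 48°  [△QPM]
2. ∠QLS = 48°  [LS∥PM, corresponding at L]
3. ∠PLS = 132°  [linear pair at L on QP]

∠PLS = 132°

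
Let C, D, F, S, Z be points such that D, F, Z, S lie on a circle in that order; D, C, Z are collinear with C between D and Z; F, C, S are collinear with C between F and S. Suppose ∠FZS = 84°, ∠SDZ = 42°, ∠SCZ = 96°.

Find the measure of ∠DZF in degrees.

1. ∠SFZ = 42°  [same arc ZS]
2. ∠DCF = 96°  [vertical angles at C]
3. ∠FCZ = 84°  [linear pair at C on DZ]
4. ∠DZF = 54°  [△FCZ]

∠DZF = 54°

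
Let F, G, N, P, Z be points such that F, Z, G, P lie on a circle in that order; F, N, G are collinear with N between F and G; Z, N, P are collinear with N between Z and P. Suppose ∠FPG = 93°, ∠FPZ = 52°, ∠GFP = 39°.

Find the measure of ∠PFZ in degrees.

∠PFZ = 80°

1. ∠FGP = 48°  [△FGP]
2. ∠FZP = 48°  [same arc FP]
3. ∠PFZ = 80°  [△FZP]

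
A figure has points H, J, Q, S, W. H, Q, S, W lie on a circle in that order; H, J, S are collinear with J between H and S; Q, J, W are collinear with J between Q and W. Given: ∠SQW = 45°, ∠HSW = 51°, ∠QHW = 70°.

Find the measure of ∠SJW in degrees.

∠SJW = 104°

1. ∠SHW = 45°  [same arc SW]
2. ∠HQW = 51°  [same arc HW]
3. ∠HWQ = 59°  [△HQW]
4. ∠HJW = 76°  [△HJW]
5. ∠SJW = 104°  [linear pair at J on HS]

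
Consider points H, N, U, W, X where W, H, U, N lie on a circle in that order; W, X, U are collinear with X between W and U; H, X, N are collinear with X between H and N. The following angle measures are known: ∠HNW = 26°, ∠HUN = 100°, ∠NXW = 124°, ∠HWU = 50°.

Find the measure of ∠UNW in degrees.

1. ∠HUW = 26°  [same arc WH]
2. ∠UHW = 104°  [△WHU]
3. ∠UNW = 76°  [cyclic WHUN, opposite ∠H+∠N]

∠UNW = 76°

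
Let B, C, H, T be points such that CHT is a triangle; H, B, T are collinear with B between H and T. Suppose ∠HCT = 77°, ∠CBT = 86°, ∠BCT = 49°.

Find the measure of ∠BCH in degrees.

∠BCH = 28°

1. ∠BTC = 45°  [△CBT]
2. ∠CBH = 94°  [linear pair at B on HT]
3. ∠CTH = 45°  [B on ray TH]
4. ∠CHT = 58°  [△CHT]
5. ∠BHC = 58°  [B on ray HT]
6. ∠BCH = 28°  [△CHB]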